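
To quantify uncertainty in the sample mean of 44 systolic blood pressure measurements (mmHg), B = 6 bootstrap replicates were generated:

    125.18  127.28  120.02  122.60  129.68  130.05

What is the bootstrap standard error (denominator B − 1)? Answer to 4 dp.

SE* = 3.9835

Bootstrap SE is the standard deviation of the 6 replicate means.
Mean of replicates: (125.18 + 127.28 + 120.02 + 122.60 + 129.68 + 130.05) / 6 = 754.81000 / 6 = 125.80167
Sum of squared deviations: (−0.62167)² + (+1.47833)² + (−5.78167)² + (−3.20167)² + (+3.87833)² + (+4.24833)² = 79.34008
Variance = 79.34008 / 5 = 15.86802
SE* = √15.86802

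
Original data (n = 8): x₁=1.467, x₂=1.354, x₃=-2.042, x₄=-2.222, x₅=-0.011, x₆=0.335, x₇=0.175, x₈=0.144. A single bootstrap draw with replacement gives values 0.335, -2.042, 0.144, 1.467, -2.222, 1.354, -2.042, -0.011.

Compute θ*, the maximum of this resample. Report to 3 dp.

Maximum = 1.467

θ* = 1.467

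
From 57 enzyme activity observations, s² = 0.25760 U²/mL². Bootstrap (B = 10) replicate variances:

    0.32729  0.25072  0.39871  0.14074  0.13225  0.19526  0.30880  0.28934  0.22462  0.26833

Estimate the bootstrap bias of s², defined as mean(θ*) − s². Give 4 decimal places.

bias = −0.0040

mean(θ*) = (0.32729 + 0.25072 + 0.39871 + 0.14074 + 0.13225 + 0.19526 + 0.30880 + 0.28934 + 0.22462 + 0.26833) / 10 = 0.25361
bias = 0.25361 − 0.25760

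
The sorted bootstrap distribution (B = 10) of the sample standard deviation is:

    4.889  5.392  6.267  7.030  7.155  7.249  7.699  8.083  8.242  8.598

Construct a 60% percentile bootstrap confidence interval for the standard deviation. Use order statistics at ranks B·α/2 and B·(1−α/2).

(5.392, 8.083)

α = 0.40; lower rank = 10 × 0.200 = 2; upper rank = 10 × 0.800 = 8.
The 2nd smallest replicate is 5.392; the 8th is 8.083.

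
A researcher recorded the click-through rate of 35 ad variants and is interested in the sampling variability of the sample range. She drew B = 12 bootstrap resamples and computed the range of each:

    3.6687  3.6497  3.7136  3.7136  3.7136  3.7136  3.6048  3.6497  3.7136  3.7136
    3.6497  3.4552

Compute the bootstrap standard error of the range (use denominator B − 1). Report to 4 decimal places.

Bootstrap SE is the standard deviation of the 12 replicate ranges.
Mean of replicates: (3.6687 + 3.6497 + 3.7136 + 3.7136 + 3.7136 + 3.7136 + 3.6048 + 3.6497 + 3.7136 + 3.7136 + 3.6497 + 3.4552) / 12 = 43.95940 / 12 = 3.66328
Sum of squared deviations: (+0.00542)² + (−0.01358)² + (+0.05032)² + (+0.05032)² + (+0.05032)² + (+0.05032)² + (−0.05848)² + (−0.01358)² + (+0.05032)² + (+0.05032)² + (−0.01358)² + (−0.20808)² = 0.06249
Variance = 0.06249 / 11 = 0.00568
SE* = √0.00568

SE* = 0.0754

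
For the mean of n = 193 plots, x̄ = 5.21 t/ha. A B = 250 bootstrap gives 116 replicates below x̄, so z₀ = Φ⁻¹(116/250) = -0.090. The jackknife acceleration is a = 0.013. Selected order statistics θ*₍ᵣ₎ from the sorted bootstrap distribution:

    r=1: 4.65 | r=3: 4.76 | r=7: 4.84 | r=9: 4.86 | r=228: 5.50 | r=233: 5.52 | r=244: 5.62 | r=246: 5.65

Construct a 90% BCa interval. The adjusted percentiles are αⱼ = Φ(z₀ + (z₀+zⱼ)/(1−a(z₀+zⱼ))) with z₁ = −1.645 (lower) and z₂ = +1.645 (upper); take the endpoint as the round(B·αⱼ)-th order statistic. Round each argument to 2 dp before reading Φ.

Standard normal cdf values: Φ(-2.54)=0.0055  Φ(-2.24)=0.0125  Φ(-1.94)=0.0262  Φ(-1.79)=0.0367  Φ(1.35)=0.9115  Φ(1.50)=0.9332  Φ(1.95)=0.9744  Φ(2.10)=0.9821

Lower: z₀ + z₁ = -0.090 + (-1.645) = -1.735; 1 − a(z₀+z₁) = 1 − (0.013)(-1.735) = 1.0226; argument = -0.090 + (-1.735)/1.0226 = -1.7867 → -1.79.
α₁ = Φ(-1.79) = 0.0367; rank = round(250 × 0.0367) = 9; θ*₍9₎ = 4.86.
Upper: z₀ + z₂ = 1.555; 1 − a(z₀+z₂) = 0.9798; argument = 1.4971 → 1.50; α₂ = 0.9332; rank = 233; θ*₍233₎ = 5.52.

(4.86, 5.52)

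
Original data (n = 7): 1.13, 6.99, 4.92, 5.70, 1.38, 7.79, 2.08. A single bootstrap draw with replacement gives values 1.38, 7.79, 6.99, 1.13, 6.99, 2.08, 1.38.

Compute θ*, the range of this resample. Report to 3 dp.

θ* = 6.660

Range = 7.79 − 1.13 = 6.660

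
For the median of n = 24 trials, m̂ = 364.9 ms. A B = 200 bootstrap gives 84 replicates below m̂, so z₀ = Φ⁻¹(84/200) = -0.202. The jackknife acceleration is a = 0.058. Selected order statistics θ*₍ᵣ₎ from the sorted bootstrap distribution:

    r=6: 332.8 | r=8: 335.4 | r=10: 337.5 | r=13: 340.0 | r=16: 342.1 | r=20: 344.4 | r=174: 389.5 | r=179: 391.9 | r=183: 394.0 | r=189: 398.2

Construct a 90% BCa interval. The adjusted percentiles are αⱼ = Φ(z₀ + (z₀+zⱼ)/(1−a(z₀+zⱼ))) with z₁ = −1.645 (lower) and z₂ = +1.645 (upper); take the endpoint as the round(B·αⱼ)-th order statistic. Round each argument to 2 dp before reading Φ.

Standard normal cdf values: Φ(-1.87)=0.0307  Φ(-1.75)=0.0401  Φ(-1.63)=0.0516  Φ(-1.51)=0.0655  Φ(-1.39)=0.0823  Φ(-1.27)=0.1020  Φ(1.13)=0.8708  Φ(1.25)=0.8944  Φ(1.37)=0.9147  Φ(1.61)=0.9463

(332.8, 394.0)

Lower: z₀ + z₁ = -0.202 + (-1.645) = -1.847; 1 − a(z₀+z₁) = 1 − (0.058)(-1.847) = 1.1071; argument = -0.202 + (-1.847)/1.1071 = -1.8703 → -1.87.
α₁ = Φ(-1.87) = 0.0307; rank = round(200 × 0.0307) = 6; θ*₍6₎ = 332.8.
Upper: z₀ + z₂ = 1.443; 1 − a(z₀+z₂) = 0.9163; argument = 1.3728 → 1.37; α₂ = 0.9147; rank = 183; θ*₍183₎ = 394.0.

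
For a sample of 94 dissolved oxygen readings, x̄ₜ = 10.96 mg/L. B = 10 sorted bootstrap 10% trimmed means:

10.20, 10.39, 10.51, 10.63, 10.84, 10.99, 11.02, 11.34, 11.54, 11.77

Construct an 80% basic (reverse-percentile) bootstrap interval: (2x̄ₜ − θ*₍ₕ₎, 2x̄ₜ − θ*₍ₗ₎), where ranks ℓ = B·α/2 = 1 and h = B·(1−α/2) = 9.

Percentile endpoints at ranks 1 and 9: θ*₍1₎ = 10.20, θ*₍9₎ = 11.54.
Basic interval reflects these around x̄ₜ:
  lower = 2 × 10.96 − 11.54 = 10.38
  upper = 2 × 10.96 − 10.20 = 11.72

(10.38, 11.72)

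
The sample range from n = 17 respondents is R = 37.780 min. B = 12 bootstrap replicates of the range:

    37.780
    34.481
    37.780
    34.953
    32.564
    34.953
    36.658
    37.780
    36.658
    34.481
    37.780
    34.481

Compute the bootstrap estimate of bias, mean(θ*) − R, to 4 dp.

bias = −1.9176

mean(θ*) = (37.780 + 34.481 + 37.780 + 34.953 + 32.564 + 34.953 + 36.658 + 37.780 + 36.658 + 34.481 + 37.780 + 34.481) / 12 = 35.86242
bias = 35.86242 − 37.780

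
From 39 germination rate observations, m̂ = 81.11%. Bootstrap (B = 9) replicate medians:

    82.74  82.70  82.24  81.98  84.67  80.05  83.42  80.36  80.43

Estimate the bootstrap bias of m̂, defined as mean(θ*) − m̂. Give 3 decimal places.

mean(θ*) = (82.74 + 82.70 + 82.24 + 81.98 + 84.67 + 80.05 + 83.42 + 80.36 + 80.43) / 9 = 82.0656
bias = 82.0656 − 81.11

bias = +0.956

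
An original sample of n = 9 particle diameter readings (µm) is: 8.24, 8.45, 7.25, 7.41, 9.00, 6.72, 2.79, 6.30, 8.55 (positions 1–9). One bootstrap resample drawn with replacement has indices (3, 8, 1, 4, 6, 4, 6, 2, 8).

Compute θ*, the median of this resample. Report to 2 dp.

θ* = 7.25

Resample values: 7.25, 6.30, 8.24, 7.41, 6.72, 7.41, 6.72, 8.45, 6.30.
Sorted: 6.30, 6.30, 6.72, 6.72, 7.25, 7.41, 7.41, 8.24, 8.45
Median = middle value = 7.25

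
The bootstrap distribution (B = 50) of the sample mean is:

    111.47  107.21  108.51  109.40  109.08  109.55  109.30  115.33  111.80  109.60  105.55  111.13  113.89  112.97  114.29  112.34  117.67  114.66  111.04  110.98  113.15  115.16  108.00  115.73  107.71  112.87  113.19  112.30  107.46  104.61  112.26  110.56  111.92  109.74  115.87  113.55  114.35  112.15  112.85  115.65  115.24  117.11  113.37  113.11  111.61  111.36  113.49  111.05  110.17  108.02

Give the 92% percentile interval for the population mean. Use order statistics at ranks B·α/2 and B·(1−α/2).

Sorted replicates: 104.61, 105.55, 107.21, 107.46, 107.71, 108.00, 108.02, 108.51, 109.08, 109.30, 109.40, 109.55, 109.60, 109.74, 110.17, 110.56, 110.98, 111.04, 111.05, 111.13, 111.36, 111.47, 111.61, 111.80, 111.92, 112.15, 112.26, 112.30, 112.34, 112.85, 112.87, 112.97, 113.11, 113.15, 113.19, 113.37, 113.49, 113.55, 113.89, 114.29, 114.35, 114.66, 115.16, 115.24, 115.33, 115.65, 115.73, 115.87, 117.11, 117.67
α = 0.08; lower rank = 50 × 0.040 = 2; upper rank = 50 × 0.960 = 48.
The 2nd smallest replicate is 105.55; the 48th is 115.87.

(105.55, 115.87)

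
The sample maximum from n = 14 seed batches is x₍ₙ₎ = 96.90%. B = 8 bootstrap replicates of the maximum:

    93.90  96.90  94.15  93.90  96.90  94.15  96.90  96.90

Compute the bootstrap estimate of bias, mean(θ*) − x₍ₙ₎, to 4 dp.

bias = −1.4375

mean(θ*) = (93.90 + 96.90 + 94.15 + 93.90 + 96.90 + 94.15 + 96.90 + 96.90) / 8 = 95.46250
bias = 95.46250 − 96.90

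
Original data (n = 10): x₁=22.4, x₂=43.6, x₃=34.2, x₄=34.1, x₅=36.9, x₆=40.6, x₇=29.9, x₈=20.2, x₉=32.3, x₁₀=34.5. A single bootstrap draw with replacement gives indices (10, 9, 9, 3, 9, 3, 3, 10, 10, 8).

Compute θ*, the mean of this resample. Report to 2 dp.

Resample values: 34.5, 32.3, 32.3, 34.2, 32.3, 34.2, 34.2, 34.5, 34.5, 20.2.
Mean = (34.5 + 32.3 + 32.3 + 34.2 + 32.3 + 34.2 + 34.2 + 34.5 + 34.5 + 20.2) / 10 = 323.20 / 10 = 32.32

θ* = 32.32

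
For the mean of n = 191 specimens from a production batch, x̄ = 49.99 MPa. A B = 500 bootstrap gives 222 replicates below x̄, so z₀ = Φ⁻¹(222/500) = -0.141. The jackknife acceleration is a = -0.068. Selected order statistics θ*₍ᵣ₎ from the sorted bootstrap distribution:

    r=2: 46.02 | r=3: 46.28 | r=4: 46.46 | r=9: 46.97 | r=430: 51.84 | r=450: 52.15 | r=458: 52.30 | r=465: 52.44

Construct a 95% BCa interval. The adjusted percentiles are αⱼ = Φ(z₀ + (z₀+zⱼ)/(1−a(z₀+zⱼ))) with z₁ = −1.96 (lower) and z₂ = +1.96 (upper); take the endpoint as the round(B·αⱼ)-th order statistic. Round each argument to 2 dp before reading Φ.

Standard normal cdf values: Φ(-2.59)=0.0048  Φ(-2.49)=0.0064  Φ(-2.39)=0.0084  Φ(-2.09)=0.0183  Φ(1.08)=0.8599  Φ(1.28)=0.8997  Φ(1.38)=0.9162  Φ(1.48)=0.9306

(46.02, 52.44)

Lower: z₀ + z₁ = -0.141 + (-1.960) = -2.101; 1 − a(z₀+z₁) = 1 − (-0.068)(-2.101) = 0.8571; argument = -0.141 + (-2.101)/0.8571 = -2.5922 → -2.59.
α₁ = Φ(-2.59) = 0.0048; rank = round(500 × 0.0048) = 2; θ*₍2₎ = 46.02.
Upper: z₀ + z₂ = 1.819; 1 − a(z₀+z₂) = 1.1237; argument = 1.4778 → 1.48; α₂ = 0.9306; rank = 465; θ*₍465₎ = 52.44.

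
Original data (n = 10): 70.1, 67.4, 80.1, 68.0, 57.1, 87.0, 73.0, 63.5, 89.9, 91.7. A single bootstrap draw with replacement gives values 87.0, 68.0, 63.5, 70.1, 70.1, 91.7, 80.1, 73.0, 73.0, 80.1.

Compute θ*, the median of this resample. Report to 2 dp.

θ* = 73.00

Sorted: 63.5, 68.0, 70.1, 70.1, 73.0, 73.0, 80.1, 80.1, 87.0, 91.7
Median = average of the two middle values = 73.00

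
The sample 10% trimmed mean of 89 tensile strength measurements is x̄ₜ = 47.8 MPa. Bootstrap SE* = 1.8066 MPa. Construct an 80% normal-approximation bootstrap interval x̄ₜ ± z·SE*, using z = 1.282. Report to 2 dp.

(45.48, 50.12)

Margin = 1.282 × 1.8066 = 2.316
Interval: 47.8 ± 2.316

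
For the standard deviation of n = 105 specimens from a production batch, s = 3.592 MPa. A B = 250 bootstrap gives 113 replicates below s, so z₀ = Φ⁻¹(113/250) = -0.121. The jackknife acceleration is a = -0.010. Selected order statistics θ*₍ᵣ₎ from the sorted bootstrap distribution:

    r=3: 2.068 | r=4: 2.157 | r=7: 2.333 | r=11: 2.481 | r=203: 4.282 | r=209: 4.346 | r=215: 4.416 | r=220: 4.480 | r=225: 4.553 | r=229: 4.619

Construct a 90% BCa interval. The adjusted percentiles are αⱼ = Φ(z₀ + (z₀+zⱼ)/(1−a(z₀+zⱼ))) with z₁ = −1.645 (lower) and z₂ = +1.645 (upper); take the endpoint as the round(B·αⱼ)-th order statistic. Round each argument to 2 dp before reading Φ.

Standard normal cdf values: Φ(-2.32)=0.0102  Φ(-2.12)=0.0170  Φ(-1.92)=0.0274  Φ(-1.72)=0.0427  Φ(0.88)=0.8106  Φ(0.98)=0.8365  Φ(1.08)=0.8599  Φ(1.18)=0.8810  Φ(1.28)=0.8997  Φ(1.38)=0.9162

Lower: z₀ + z₁ = -0.121 + (-1.645) = -1.766; 1 − a(z₀+z₁) = 1 − (-0.010)(-1.766) = 0.9823; argument = -0.121 + (-1.766)/0.9823 = -1.9187 → -1.92.
α₁ = Φ(-1.92) = 0.0274; rank = round(250 × 0.0274) = 7; θ*₍7₎ = 2.333.
Upper: z₀ + z₂ = 1.524; 1 − a(z₀+z₂) = 1.0152; argument = 1.3801 → 1.38; α₂ = 0.9162; rank = 229; θ*₍229₎ = 4.619.

(2.333, 4.619)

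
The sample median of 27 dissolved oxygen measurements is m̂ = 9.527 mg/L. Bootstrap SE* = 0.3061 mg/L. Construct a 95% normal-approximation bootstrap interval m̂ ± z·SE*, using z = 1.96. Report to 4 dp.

Margin = 1.96 × 0.3061 = 0.59996
Interval: 9.527 ± 0.59996

(8.9270, 10.1270)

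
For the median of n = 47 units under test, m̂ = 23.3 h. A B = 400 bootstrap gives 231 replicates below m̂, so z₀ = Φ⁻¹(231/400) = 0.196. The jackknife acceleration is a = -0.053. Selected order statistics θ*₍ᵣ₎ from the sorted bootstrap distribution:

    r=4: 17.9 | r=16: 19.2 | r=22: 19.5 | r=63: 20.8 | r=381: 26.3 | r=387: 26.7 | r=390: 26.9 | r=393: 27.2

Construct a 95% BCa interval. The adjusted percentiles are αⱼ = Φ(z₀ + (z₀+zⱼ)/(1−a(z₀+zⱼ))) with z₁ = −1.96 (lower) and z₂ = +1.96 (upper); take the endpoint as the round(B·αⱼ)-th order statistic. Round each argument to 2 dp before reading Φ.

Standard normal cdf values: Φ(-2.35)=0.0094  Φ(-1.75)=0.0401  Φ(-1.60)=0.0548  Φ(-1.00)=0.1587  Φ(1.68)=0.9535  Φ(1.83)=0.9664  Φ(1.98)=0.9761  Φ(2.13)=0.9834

Lower: z₀ + z₁ = 0.196 + (-1.960) = -1.764; 1 − a(z₀+z₁) = 1 − (-0.053)(-1.764) = 0.9065; argument = 0.196 + (-1.764)/0.9065 = -1.7499 → -1.75.
α₁ = Φ(-1.75) = 0.0401; rank = round(400 × 0.0401) = 16; θ*₍16₎ = 19.2.
Upper: z₀ + z₂ = 2.156; 1 − a(z₀+z₂) = 1.1143; argument = 2.1309 → 2.13; α₂ = 0.9834; rank = 393; θ*₍393₎ = 27.2.

(19.2, 27.2)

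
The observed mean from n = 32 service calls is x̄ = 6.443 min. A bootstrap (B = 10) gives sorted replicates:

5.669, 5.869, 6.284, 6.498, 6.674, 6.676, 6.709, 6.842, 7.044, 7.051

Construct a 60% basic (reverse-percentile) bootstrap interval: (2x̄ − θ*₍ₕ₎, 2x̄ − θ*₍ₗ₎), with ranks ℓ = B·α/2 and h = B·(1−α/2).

Percentile endpoints at ranks 2 and 8: θ*₍2₎ = 5.869, θ*₍8₎ = 6.842.
Basic interval reflects these around x̄:
  lower = 2 × 6.443 − 6.842 = 6.044
  upper = 2 × 6.443 − 5.869 = 7.017

(6.044, 7.017)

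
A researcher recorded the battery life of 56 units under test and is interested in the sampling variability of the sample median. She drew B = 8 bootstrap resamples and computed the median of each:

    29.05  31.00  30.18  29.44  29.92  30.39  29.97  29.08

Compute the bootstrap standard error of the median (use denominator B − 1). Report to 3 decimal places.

SE* = 0.669

Bootstrap SE is the standard deviation of the 8 replicate medians.
Mean of replicates: (29.05 + 31.00 + 30.18 + 29.44 + 29.92 + 30.39 + 29.97 + 29.08) / 8 = 239.0300 / 8 = 29.8788
Sum of squared deviations: (−0.8287)² + (+1.1212)² + (+0.3012)² + (−0.4387)² + (+0.0413)² + (+0.5113)² + (+0.0912)² + (−0.7988)² = 3.1367
Variance = 3.1367 / 7 = 0.4481
SE* = √0.4481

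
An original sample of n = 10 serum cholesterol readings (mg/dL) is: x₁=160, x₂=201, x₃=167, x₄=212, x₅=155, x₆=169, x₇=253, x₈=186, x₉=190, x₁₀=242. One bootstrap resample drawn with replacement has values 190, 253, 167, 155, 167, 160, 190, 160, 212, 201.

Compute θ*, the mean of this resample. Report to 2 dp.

Mean = (190 + 253 + 167 + 155 + 167 + 160 + 190 + 160 + 212 + 201) / 10 = 1855.0 / 10 = 185.50

θ* = 185.50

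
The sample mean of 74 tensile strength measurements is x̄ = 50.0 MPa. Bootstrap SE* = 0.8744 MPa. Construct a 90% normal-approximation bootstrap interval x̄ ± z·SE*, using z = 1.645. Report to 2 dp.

(48.56, 51.44)

Margin = 1.645 × 0.8744 = 1.438
Interval: 50.0 ± 1.438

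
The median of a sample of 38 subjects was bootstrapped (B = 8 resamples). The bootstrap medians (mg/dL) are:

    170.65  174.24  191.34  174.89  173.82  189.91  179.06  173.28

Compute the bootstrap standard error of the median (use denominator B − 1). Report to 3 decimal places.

Bootstrap SE is the standard deviation of the 8 replicate medians.
Mean of replicates: (170.65 + 174.24 + 191.34 + 174.89 + 173.82 + 189.91 + 179.06 + 173.28) / 8 = 1427.1900 / 8 = 178.3988
Sum of squared deviations: (−7.7488)² + (−4.1587)² + (+12.9412)² + (−3.5088)² + (−4.5788)² + (+11.5112)² + (+0.6612)² + (−5.1188)² = 437.2383
Variance = 437.2383 / 7 = 62.4626
SE* = √62.4626

SE* = 7.903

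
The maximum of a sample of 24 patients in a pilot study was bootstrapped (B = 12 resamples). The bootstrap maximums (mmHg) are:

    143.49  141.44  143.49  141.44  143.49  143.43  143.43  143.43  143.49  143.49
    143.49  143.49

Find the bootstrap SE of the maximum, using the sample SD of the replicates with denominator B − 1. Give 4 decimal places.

SE* = 0.7914

Bootstrap SE is the standard deviation of the 12 replicate maximums.
Mean of replicates: (143.49 + 141.44 + 143.49 + 141.44 + 143.49 + 143.43 + 143.43 + 143.43 + 143.49 + 143.49 + 143.49 + 143.49) / 12 = 1717.60000 / 12 = 143.13333
Sum of squared deviations: (+0.35667)² + (−1.69333)² + (+0.35667)² + (−1.69333)² + (+0.35667)² + (+0.29667)² + (+0.29667)² + (+0.29667)² + (+0.35667)² + (+0.35667)² + (+0.35667)² + (+0.35667)² = 6.88927
Variance = 6.88927 / 11 = 0.62630
SE* = √0.62630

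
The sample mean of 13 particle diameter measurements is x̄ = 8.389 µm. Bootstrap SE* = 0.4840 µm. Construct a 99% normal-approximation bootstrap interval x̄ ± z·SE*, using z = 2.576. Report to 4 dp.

(7.1422, 9.6358)

Margin = 2.576 × 0.4840 = 1.24678
Interval: 8.389 ± 1.24678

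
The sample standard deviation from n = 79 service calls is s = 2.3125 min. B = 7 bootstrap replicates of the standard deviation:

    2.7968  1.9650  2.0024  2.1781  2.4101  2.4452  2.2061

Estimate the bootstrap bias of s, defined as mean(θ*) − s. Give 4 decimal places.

mean(θ*) = (2.7968 + 1.9650 + 2.0024 + 2.1781 + 2.4101 + 2.4452 + 2.2061) / 7 = 2.28624
bias = 2.28624 − 2.3125

bias = −0.0263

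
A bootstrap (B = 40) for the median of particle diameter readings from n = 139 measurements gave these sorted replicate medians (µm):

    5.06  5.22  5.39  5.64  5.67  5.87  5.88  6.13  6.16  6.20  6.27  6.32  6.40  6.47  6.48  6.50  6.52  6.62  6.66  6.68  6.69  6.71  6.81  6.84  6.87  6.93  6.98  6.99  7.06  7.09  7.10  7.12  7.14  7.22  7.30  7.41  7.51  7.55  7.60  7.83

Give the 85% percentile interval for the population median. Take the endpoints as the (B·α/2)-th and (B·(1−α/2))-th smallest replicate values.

α = 0.15; lower rank = 40 × 0.075 = 3; upper rank = 40 × 0.925 = 37.
The 3rd smallest replicate is 5.39; the 37th is 7.51.

(5.39, 7.51)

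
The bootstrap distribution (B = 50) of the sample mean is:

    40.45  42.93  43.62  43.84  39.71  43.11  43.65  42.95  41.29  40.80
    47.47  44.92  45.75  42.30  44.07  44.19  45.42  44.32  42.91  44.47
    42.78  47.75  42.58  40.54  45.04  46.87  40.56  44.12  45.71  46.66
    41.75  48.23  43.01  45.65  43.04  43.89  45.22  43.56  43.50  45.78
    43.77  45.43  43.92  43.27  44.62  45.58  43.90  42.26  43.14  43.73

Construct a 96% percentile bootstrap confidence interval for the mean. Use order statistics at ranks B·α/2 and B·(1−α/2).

Sorted replicates: 39.71, 40.45, 40.54, 40.56, 40.80, 41.29, 41.75, 42.26, 42.30, 42.58, 42.78, 42.91, 42.93, 42.95, 43.01, 43.04, 43.11, 43.14, 43.27, 43.50, 43.56, 43.62, 43.65, 43.73, 43.77, 43.84, 43.89, 43.90, 43.92, 44.07, 44.12, 44.19, 44.32, 44.47, 44.62, 44.92, 45.04, 45.22, 45.42, 45.43, 45.58, 45.65, 45.71, 45.75, 45.78, 46.66, 46.87, 47.47, 47.75, 48.23
α = 0.04; lower rank = 50 × 0.020 = 1; upper rank = 50 × 0.980 = 49.
The 1st smallest replicate is 39.71; the 49th is 47.75.

(39.71, 47.75)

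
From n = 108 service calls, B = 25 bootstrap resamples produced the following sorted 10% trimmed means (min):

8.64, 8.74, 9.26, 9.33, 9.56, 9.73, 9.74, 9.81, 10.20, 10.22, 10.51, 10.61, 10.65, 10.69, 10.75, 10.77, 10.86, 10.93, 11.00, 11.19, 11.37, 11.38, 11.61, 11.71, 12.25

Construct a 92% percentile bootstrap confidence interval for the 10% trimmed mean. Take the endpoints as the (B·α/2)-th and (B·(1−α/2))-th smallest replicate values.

(8.64, 11.71)

α = 0.08; lower rank = 25 × 0.040 = 1; upper rank = 25 × 0.960 = 24.
The 1st smallest replicate is 8.64; the 24th is 11.71.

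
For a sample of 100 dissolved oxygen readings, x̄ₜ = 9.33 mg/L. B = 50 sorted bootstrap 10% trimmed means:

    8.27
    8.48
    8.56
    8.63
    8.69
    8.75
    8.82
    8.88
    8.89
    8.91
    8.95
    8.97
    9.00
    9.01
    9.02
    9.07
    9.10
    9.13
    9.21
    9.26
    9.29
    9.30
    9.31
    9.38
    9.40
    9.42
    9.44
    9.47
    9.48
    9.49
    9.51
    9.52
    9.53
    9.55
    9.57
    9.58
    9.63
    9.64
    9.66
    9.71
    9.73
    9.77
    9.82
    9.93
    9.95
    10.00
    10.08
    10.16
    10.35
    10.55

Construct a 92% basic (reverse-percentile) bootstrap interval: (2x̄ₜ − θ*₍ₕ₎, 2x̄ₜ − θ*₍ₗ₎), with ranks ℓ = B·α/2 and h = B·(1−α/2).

Percentile endpoints at ranks 2 and 48: θ*₍2₎ = 8.48, θ*₍48₎ = 10.16.
Basic interval reflects these around x̄ₜ:
  lower = 2 × 9.33 − 10.16 = 8.50
  upper = 2 × 9.33 − 8.48 = 10.18

(8.50, 10.18)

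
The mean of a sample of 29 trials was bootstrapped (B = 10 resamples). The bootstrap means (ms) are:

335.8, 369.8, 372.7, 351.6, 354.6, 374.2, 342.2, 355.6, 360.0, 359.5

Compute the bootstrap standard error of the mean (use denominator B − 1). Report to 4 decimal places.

Bootstrap SE is the standard deviation of the 10 replicate means.
Mean of replicates: (335.8 + 369.8 + 372.7 + 351.6 + 354.6 + 374.2 + 342.2 + 355.6 + 360.0 + 359.5) / 10 = 3576.00000 / 10 = 357.60000
Sum of squared deviations: (−21.80000)² + (+12.20000)² + (+15.10000)² + (−6.00000)² + (−3.00000)² + (+16.60000)² + (−15.40000)² + (−2.00000)² + (+2.40000)² + (+1.90000)² = 1423.18000
Variance = 1423.18000 / 9 = 158.13111
SE* = √158.13111

SE* = 12.5750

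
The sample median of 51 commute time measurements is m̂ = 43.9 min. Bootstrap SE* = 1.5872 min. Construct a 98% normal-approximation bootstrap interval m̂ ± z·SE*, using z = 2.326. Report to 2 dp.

(40.21, 47.59)

Margin = 2.326 × 1.5872 = 3.692
Interval: 43.9 ± 3.692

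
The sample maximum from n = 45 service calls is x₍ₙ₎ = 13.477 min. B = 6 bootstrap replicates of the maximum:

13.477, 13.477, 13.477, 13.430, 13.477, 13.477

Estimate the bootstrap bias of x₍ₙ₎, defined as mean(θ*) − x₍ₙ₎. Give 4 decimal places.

mean(θ*) = (13.477 + 13.477 + 13.477 + 13.430 + 13.477 + 13.477) / 6 = 13.46917
bias = 13.46917 − 13.477

bias = −0.0078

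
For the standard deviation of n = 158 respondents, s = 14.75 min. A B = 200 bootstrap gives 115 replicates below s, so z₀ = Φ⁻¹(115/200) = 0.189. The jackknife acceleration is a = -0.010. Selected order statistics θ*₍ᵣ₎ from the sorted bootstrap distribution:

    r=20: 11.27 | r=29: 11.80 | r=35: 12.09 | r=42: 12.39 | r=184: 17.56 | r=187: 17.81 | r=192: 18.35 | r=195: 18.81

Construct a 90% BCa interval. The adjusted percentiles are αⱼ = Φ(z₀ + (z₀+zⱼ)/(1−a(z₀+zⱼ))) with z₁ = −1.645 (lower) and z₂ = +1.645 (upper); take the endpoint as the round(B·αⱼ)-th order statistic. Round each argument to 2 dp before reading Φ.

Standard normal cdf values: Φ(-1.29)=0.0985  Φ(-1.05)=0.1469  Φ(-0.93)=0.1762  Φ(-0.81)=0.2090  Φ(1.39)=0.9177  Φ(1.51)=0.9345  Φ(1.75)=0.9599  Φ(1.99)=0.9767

Lower: z₀ + z₁ = 0.189 + (-1.645) = -1.456; 1 − a(z₀+z₁) = 1 − (-0.010)(-1.456) = 0.9854; argument = 0.189 + (-1.456)/0.9854 = -1.2885 → -1.29.
α₁ = Φ(-1.29) = 0.0985; rank = round(200 × 0.0985) = 20; θ*₍20₎ = 11.27.
Upper: z₀ + z₂ = 1.834; 1 − a(z₀+z₂) = 1.0183; argument = 1.9900 → 1.99; α₂ = 0.9767; rank = 195; θ*₍195₎ = 18.81.

(11.27, 18.81)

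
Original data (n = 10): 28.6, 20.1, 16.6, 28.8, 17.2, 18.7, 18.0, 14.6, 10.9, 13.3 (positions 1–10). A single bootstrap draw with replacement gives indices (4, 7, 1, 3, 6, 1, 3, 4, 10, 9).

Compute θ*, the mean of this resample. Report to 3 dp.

Resample values: 28.8, 18.0, 28.6, 16.6, 18.7, 28.6, 16.6, 28.8, 13.3, 10.9.
Mean = (28.8 + 18.0 + 28.6 + 16.6 + 18.7 + 28.6 + 16.6 + 28.8 + 13.3 + 10.9) / 10 = 208.90 / 10 = 20.890

θ* = 20.890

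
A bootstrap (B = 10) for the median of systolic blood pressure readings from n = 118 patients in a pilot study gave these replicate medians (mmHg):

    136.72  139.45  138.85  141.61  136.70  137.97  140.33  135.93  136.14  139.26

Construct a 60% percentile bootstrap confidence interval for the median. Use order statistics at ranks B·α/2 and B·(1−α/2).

(136.14, 139.45)

Sorted replicates: 135.93, 136.14, 136.70, 136.72, 137.97, 138.85, 139.26, 139.45, 140.33, 141.61
α = 0.40; lower rank = 10 × 0.200 = 2; upper rank = 10 × 0.800 = 8.
The 2nd smallest replicate is 136.14; the 8th is 139.45.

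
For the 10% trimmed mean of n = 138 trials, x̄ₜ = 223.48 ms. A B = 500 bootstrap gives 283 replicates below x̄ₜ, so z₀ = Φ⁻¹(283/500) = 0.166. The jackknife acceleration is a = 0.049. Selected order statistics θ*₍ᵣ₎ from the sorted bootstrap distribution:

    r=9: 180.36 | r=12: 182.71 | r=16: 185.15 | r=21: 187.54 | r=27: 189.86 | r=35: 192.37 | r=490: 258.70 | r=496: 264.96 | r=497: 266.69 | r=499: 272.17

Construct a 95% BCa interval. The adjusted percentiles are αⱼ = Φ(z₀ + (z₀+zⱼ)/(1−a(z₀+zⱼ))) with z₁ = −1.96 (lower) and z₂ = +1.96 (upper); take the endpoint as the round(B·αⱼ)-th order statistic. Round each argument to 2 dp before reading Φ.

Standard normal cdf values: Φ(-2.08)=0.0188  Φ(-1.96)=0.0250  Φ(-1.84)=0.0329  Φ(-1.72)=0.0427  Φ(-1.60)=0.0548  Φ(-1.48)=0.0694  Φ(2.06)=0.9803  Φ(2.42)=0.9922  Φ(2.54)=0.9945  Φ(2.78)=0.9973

Lower: z₀ + z₁ = 0.166 + (-1.960) = -1.794; 1 − a(z₀+z₁) = 1 − (0.049)(-1.794) = 1.0879; argument = 0.166 + (-1.794)/1.0879 = -1.4830 → -1.48.
α₁ = Φ(-1.48) = 0.0694; rank = round(500 × 0.0694) = 35; θ*₍35₎ = 192.37.
Upper: z₀ + z₂ = 2.126; 1 − a(z₀+z₂) = 0.8958; argument = 2.5392 → 2.54; α₂ = 0.9945; rank = 497; θ*₍497₎ = 266.69.

(192.37, 266.69)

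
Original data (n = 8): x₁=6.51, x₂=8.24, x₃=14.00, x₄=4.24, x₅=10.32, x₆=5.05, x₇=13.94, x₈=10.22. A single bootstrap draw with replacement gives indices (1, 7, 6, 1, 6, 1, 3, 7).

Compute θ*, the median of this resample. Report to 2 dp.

θ* = 6.51

Resample values: 6.51, 13.94, 5.05, 6.51, 5.05, 6.51, 14.00, 13.94.
Sorted: 5.05, 5.05, 6.51, 6.51, 6.51, 13.94, 13.94, 14.00
Median = average of the two middle values = 6.51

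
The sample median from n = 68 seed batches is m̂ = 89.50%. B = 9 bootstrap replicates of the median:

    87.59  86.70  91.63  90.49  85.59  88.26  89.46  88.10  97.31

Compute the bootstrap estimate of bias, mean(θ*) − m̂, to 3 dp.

bias = −0.041

mean(θ*) = (87.59 + 86.70 + 91.63 + 90.49 + 85.59 + 88.26 + 89.46 + 88.10 + 97.31) / 9 = 89.4589
bias = 89.4589 − 89.50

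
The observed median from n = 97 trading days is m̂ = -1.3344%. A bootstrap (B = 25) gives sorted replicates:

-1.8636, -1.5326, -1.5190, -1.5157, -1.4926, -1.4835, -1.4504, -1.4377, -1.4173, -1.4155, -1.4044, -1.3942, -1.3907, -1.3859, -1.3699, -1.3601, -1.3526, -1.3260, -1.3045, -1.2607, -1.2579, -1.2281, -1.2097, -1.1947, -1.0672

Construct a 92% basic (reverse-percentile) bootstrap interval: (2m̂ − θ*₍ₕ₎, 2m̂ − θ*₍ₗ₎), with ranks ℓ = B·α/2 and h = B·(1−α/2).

Percentile endpoints at ranks 1 and 24: θ*₍1₎ = -1.8636, θ*₍24₎ = -1.1947.
Basic interval reflects these around m̂:
  lower = 2 × -1.3344 − -1.1947 = -1.4741
  upper = 2 × -1.3344 − -1.8636 = -0.8052

(-1.4741, -0.8052)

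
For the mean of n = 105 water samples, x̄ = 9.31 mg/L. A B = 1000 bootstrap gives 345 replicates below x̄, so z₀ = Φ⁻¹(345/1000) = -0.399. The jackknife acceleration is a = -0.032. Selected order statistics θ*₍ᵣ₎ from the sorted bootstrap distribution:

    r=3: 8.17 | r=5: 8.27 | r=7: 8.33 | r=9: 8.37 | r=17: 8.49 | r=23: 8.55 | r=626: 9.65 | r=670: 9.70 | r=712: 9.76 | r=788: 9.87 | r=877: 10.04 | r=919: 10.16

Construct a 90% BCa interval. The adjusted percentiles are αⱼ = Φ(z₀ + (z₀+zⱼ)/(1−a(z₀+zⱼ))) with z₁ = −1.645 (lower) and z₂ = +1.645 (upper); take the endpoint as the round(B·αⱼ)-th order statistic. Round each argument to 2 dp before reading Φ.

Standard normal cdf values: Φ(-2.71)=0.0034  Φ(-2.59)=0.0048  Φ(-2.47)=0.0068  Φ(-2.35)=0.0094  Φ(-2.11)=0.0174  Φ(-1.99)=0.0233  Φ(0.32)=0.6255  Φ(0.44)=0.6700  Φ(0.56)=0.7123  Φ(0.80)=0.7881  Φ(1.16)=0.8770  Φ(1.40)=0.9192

Lower: z₀ + z₁ = -0.399 + (-1.645) = -2.044; 1 − a(z₀+z₁) = 1 − (-0.032)(-2.044) = 0.9346; argument = -0.399 + (-2.044)/0.9346 = -2.5861 → -2.59.
α₁ = Φ(-2.59) = 0.0048; rank = round(1000 × 0.0048) = 5; θ*₍5₎ = 8.27.
Upper: z₀ + z₂ = 1.246; 1 − a(z₀+z₂) = 1.0399; argument = 0.7992 → 0.80; α₂ = 0.7881; rank = 788; θ*₍788₎ = 9.87.

(8.27, 9.87)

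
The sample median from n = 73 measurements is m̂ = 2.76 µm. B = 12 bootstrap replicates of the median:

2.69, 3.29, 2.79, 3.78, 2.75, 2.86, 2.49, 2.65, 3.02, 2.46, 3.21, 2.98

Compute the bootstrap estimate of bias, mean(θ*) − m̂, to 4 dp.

mean(θ*) = (2.69 + 3.29 + 2.79 + 3.78 + 2.75 + 2.86 + 2.49 + 2.65 + 3.02 + 2.46 + 3.21 + 2.98) / 12 = 2.91417
bias = 2.91417 − 2.76

bias = +0.1542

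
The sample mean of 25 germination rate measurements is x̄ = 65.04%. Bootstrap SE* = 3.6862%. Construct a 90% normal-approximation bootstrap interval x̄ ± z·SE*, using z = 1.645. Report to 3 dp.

Margin = 1.645 × 3.6862 = 6.0638
Interval: 65.04 ± 6.0638

(58.976, 71.104)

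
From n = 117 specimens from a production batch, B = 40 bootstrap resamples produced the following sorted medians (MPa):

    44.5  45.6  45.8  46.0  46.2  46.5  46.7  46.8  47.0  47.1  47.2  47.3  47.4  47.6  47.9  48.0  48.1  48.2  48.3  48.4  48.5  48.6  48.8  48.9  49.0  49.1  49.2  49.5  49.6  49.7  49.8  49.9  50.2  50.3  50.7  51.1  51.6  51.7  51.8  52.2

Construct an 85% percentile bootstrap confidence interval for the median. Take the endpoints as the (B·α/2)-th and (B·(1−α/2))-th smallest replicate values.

α = 0.15; lower rank = 40 × 0.075 = 3; upper rank = 40 × 0.925 = 37.
The 3rd smallest replicate is 45.8; the 37th is 51.6.

(45.8, 51.6)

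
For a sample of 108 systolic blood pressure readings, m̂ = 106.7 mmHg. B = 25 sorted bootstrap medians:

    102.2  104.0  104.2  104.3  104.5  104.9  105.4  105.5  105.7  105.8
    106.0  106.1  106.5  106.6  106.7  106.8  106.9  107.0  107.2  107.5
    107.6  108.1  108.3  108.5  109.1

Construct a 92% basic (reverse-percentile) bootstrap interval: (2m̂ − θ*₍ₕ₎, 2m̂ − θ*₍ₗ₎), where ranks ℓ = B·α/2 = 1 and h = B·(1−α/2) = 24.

Percentile endpoints at ranks 1 and 24: θ*₍1₎ = 102.2, θ*₍24₎ = 108.5.
Basic interval reflects these around m̂:
  lower = 2 × 106.7 − 108.5 = 104.9
  upper = 2 × 106.7 − 102.2 = 111.2

(104.9, 111.2)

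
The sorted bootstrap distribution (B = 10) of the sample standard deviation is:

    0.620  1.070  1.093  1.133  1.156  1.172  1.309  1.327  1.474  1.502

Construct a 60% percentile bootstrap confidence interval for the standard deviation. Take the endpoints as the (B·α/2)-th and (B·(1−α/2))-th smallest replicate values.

(1.070, 1.327)

α = 0.40; lower rank = 10 × 0.200 = 2; upper rank = 10 × 0.800 = 8.
The 2nd smallest replicate is 1.070; the 8th is 1.327.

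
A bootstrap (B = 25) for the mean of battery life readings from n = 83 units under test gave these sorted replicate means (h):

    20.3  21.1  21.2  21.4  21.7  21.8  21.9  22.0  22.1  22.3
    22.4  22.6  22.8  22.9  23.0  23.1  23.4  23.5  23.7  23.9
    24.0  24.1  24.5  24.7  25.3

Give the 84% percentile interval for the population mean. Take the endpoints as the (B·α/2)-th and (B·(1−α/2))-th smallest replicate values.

(21.1, 24.5)

α = 0.16; lower rank = 25 × 0.080 = 2; upper rank = 25 × 0.920 = 23.
The 2nd smallest replicate is 21.1; the 23rd is 24.5.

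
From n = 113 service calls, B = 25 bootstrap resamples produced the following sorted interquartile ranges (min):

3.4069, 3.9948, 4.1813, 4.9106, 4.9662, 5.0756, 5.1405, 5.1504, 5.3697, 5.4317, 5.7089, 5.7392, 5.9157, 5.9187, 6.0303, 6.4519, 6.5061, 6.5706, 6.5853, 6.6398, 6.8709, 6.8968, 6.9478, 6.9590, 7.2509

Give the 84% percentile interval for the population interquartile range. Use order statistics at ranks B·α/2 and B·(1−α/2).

(3.9948, 6.9478)

α = 0.16; lower rank = 25 × 0.080 = 2; upper rank = 25 × 0.920 = 23.
The 2nd smallest replicate is 3.9948; the 23rd is 6.9478.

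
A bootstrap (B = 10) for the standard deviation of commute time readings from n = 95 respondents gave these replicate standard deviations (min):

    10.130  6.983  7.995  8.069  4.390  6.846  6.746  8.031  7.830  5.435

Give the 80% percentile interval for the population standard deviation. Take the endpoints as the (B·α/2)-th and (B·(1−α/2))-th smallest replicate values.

(4.390, 8.069)

Sorted replicates: 4.390, 5.435, 6.746, 6.846, 6.983, 7.830, 7.995, 8.031, 8.069, 10.130
α = 0.20; lower rank = 10 × 0.100 = 1; upper rank = 10 × 0.900 = 9.
The 1st smallest replicate is 4.390; the 9th is 8.069.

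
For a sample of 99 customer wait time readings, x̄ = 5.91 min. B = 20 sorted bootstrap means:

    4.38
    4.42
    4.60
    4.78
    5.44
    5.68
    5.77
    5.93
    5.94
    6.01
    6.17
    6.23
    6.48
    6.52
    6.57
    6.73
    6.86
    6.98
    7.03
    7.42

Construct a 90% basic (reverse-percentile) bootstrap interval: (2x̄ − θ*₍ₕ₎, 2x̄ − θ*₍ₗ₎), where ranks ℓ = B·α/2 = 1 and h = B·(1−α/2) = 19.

Percentile endpoints at ranks 1 and 19: θ*₍1₎ = 4.38, θ*₍19₎ = 7.03.
Basic interval reflects these around x̄:
  lower = 2 × 5.91 − 7.03 = 4.79
  upper = 2 × 5.91 − 4.38 = 7.44

(4.79, 7.44)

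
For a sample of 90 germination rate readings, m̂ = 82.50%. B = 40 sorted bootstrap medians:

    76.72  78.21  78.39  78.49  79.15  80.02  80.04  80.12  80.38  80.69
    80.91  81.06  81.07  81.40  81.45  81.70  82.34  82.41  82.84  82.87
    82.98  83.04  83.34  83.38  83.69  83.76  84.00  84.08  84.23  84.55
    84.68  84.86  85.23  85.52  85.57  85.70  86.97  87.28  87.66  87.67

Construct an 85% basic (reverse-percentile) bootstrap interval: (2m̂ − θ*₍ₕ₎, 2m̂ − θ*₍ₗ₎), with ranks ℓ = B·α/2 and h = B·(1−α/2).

Percentile endpoints at ranks 3 and 37: θ*₍3₎ = 78.39, θ*₍37₎ = 86.97.
Basic interval reflects these around m̂:
  lower = 2 × 82.50 − 86.97 = 78.03
  upper = 2 × 82.50 − 78.39 = 86.61

(78.03, 86.61)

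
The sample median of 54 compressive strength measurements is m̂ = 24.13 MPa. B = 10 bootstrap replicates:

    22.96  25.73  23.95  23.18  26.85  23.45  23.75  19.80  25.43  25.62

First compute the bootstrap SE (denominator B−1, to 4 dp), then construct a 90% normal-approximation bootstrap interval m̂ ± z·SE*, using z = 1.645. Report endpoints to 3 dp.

Mean of replicates = 24.0720; sum of squared deviations = 35.4944; SE* = √(35.4944/9) = 1.9859
Margin = 1.645 × 1.9859 = 3.2668
Interval: 24.13 ± 3.2668

(20.863, 27.397)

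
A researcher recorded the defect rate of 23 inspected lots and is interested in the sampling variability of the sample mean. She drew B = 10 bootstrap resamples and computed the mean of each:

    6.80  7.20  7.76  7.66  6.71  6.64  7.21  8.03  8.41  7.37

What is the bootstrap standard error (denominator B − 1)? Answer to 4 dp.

Bootstrap SE is the standard deviation of the 10 replicate means.
Mean of replicates: (6.80 + 7.20 + 7.76 + 7.66 + 6.71 + 6.64 + 7.21 + 8.03 + 8.41 + 7.37) / 10 = 73.79000 / 10 = 7.37900
Sum of squared deviations: (−0.57900)² + (−0.17900)² + (+0.38100)² + (+0.28100)² + (−0.66900)² + (−0.73900)² + (−0.16900)² + (+0.65100)² + (+1.03100)² + (−0.00900)² = 3.10049
Variance = 3.10049 / 9 = 0.34450
SE* = √0.34450

SE* = 0.5869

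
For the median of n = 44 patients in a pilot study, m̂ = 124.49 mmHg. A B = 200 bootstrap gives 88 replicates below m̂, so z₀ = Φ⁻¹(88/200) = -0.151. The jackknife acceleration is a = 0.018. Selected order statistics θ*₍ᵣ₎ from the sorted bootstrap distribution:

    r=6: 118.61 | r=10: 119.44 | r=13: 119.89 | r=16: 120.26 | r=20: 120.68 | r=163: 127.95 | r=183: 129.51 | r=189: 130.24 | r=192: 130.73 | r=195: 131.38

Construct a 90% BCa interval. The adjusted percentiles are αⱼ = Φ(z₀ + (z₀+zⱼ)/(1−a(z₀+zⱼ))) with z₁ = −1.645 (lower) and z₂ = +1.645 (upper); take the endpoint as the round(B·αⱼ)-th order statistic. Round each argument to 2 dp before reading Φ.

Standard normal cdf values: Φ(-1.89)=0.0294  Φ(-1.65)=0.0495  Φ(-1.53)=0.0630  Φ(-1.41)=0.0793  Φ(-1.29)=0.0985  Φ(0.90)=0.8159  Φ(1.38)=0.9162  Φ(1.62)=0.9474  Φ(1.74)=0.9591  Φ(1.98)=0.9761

(118.61, 129.51)

Lower: z₀ + z₁ = -0.151 + (-1.645) = -1.796; 1 − a(z₀+z₁) = 1 − (0.018)(-1.796) = 1.0323; argument = -0.151 + (-1.796)/1.0323 = -1.8908 → -1.89.
α₁ = Φ(-1.89) = 0.0294; rank = round(200 × 0.0294) = 6; θ*₍6₎ = 118.61.
Upper: z₀ + z₂ = 1.494; 1 − a(z₀+z₂) = 0.9731; argument = 1.3843 → 1.38; α₂ = 0.9162; rank = 183; θ*₍183₎ = 129.51.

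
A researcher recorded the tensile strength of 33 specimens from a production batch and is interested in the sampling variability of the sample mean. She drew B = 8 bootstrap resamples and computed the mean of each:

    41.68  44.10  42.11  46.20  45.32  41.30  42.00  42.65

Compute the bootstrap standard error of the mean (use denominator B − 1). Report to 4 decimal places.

Bootstrap SE is the standard deviation of the 8 replicate means.
Mean of replicates: (41.68 + 44.10 + 42.11 + 46.20 + 45.32 + 41.30 + 42.00 + 42.65) / 8 = 345.36000 / 8 = 43.17000
Sum of squared deviations: (−1.49000)² + (+0.93000)² + (−1.06000)² + (+3.03000)² + (+2.15000)² + (−1.87000)² + (−1.17000)² + (−0.52000)² = 23.14820
Variance = 23.14820 / 7 = 3.30689
SE* = √3.30689

SE* = 1.8185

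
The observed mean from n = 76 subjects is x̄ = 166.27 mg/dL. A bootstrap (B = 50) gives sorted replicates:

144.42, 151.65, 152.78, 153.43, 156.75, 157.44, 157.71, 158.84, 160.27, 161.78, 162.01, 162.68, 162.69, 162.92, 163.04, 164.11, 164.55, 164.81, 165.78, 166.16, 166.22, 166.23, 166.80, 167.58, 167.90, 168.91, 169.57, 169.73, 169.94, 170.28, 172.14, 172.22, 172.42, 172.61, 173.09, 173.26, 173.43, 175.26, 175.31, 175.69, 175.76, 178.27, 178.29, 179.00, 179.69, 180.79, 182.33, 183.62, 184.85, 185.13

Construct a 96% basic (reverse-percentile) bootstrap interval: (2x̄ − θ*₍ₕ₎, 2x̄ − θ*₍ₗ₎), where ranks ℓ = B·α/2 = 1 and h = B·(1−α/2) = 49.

Percentile endpoints at ranks 1 and 49: θ*₍1₎ = 144.42, θ*₍49₎ = 184.85.
Basic interval reflects these around x̄:
  lower = 2 × 166.27 − 184.85 = 147.69
  upper = 2 × 166.27 − 144.42 = 188.12

(147.69, 188.12)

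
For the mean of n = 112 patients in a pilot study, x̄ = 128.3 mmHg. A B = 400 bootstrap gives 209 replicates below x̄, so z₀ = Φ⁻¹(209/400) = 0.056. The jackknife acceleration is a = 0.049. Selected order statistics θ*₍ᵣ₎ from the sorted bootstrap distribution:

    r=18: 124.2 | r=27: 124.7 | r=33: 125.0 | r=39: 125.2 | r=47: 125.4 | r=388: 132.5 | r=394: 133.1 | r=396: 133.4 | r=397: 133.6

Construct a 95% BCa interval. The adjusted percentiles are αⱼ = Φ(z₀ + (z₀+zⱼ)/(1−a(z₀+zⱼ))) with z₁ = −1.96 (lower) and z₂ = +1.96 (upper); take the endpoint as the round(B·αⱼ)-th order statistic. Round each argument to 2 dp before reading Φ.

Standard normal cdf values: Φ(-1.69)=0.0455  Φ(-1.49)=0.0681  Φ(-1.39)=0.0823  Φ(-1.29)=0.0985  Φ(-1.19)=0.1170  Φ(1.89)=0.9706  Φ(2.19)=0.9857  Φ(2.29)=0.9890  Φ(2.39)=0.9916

Lower: z₀ + z₁ = 0.056 + (-1.960) = -1.904; 1 − a(z₀+z₁) = 1 − (0.049)(-1.904) = 1.0933; argument = 0.056 + (-1.904)/1.0933 = -1.6855 → -1.69.
α₁ = Φ(-1.69) = 0.0455; rank = round(400 × 0.0455) = 18; θ*₍18₎ = 124.2.
Upper: z₀ + z₂ = 2.016; 1 − a(z₀+z₂) = 0.9012; argument = 2.2930 → 2.29; α₂ = 0.9890; rank = 396; θ*₍396₎ = 133.4.

(124.2, 133.4)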